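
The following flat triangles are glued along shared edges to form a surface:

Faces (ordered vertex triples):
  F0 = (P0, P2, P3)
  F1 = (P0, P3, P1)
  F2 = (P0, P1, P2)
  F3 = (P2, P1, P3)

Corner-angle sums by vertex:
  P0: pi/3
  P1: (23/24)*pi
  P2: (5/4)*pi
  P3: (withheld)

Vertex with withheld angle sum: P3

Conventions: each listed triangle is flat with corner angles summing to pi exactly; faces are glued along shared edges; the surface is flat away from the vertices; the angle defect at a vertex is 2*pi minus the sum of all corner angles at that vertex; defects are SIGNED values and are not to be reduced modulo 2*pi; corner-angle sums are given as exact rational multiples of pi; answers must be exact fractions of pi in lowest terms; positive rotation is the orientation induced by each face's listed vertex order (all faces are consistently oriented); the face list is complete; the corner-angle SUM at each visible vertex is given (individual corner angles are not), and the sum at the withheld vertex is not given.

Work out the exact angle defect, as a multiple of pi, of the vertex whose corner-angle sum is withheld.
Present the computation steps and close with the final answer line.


V = 4, E = 6, F = 4; chi = V - E + F = 2
Gauss-Bonnet: total defect = 2*pi*chi = 4*pi; visible defects sum to (83/24)*pi

Answer: defect(P3) = (13/24)*pi


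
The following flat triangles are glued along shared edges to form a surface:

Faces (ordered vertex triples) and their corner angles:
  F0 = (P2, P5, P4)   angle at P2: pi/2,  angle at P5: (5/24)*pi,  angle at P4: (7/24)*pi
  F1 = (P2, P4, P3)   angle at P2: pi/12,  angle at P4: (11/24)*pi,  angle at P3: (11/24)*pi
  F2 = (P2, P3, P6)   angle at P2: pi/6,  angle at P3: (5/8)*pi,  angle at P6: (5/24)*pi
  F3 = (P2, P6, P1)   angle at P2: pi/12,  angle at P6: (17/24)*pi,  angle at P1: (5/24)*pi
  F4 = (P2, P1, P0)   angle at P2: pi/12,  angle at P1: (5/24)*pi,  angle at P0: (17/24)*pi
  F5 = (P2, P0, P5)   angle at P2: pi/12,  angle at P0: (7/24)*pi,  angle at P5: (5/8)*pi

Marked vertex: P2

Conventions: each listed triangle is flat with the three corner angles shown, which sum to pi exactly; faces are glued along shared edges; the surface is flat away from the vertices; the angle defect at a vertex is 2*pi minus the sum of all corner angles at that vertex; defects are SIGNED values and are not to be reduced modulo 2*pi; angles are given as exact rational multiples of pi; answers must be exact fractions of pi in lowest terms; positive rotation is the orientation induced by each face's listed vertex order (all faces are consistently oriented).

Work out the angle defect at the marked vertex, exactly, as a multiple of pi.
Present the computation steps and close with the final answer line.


Sum of corner angles at P2: pi
defect = 2*pi - pi

Answer: defect(P2) = pi


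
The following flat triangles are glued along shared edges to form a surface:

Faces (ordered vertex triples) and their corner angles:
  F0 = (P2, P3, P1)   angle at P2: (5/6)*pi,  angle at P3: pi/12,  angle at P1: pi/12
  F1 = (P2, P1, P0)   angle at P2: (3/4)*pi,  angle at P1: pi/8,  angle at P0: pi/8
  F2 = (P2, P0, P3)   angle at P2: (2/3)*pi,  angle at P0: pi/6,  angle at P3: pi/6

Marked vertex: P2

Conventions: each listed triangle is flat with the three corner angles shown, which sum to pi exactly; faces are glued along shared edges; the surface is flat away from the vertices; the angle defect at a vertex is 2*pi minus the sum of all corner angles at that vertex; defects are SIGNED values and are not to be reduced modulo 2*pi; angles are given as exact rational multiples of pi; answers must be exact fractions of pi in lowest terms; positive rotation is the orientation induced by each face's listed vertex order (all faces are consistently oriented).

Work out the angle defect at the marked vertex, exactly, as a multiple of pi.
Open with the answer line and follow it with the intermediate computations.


Answer: defect(P2) = -pi/4

Sum of corner angles at P2: (9/4)*pi
defect = 2*pi - (9/4)*pi


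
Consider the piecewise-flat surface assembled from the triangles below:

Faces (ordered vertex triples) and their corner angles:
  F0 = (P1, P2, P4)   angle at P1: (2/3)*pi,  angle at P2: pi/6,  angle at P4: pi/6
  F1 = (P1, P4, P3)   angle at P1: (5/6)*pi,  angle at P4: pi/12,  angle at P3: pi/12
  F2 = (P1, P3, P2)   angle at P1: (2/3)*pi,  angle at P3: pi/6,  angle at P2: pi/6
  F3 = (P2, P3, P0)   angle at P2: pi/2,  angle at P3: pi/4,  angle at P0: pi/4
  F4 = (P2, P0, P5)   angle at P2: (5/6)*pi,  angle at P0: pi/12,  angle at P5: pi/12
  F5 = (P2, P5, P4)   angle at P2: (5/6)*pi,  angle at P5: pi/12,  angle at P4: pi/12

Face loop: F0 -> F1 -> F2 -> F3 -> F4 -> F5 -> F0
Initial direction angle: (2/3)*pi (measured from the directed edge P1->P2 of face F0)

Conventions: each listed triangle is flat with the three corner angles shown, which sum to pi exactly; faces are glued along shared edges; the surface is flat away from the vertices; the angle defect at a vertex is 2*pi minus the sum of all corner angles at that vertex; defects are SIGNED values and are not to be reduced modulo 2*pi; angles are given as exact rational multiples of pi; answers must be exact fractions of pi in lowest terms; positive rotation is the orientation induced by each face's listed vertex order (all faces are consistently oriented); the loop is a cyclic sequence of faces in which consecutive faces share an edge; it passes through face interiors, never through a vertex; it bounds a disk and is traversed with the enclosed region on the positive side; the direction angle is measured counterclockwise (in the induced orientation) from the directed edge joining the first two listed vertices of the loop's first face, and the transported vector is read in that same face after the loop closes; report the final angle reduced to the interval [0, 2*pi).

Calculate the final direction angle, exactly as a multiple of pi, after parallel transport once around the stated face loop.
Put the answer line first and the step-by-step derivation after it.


Answer: final direction angle = 0

enclosed vertex P1: corner angles sum to (13/6)*pi, defect = 2*pi - (13/6)*pi = -pi/6
enclosed vertex P2: corner angles sum to (5/2)*pi, defect = 2*pi - (5/2)*pi = -pi/2
summing the enclosed defects onto the initial angle, mod 2*pi in the induced orientation:
final angle = (2/3)*pi - (2/3)*pi = 0 (mod 2*pi)


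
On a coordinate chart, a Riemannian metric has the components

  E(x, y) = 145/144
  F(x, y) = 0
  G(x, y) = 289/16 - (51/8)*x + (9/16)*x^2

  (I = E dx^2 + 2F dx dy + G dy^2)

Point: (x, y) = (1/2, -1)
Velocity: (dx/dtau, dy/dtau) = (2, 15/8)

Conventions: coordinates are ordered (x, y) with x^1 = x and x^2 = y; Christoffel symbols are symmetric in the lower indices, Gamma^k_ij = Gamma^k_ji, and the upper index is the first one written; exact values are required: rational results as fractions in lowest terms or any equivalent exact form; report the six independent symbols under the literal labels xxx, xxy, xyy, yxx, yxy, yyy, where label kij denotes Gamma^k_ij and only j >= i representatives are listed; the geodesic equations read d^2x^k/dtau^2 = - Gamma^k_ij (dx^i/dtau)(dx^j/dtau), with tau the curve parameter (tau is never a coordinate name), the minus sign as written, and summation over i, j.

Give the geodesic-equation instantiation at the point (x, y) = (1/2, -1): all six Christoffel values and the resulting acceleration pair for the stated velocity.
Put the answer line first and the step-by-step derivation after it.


Answer: Gamma_xxx = 0, Gamma_xxy = 0, Gamma_xyy = 837/290, Gamma_yxx = 0, Gamma_yxy = -6/31, Gamma_yyy = 0; accelerations (d^2x/dtau^2, d^2y/dtau^2) = (-37665/3712, 45/31)

E = 145/144, F = 0, G = 961/64 at the point
E_x = 0, E_y = 0, F_x = 0, F_y = 0, G_x = -93/16, G_y = 0
EG - F^2 = 139345/9216;  g^inv = (9216/139345) * [[961/64, 0], [0, 145/144]]
first-kind symbols [ij,l] = (1/2)(d_i g_jl + d_j g_il - d_l g_ij): [xx,x] = E_x/2 = 0, [xx,y] = F_x - E_y/2 = 0, [xy,x] = E_y/2 = 0, [xy,y] = G_x/2 = -93/32, [yy,x] = F_y - G_x/2 = 93/32, [yy,y] = G_y/2 = 0
Gamma^x_ij = (G*[ij,x] - F*[ij,y])/(EG - F^2), Gamma^y_ij = (E*[ij,y] - F*[ij,x])/(EG - F^2)
Gamma_xxx = 0, Gamma_xxy = 0, Gamma_xyy = 837/290, Gamma_yxx = 0, Gamma_yxy = -6/31, Gamma_yyy = 0
d^2x/dtau^2 = -(Gamma_xxx*(2)^2 + 2*Gamma_xxy*(2)*(15/8) + Gamma_xyy*(15/8)^2) = -37665/3712
d^2y/dtau^2 = -(Gamma_yxx*(2)^2 + 2*Gamma_yxy*(2)*(15/8) + Gamma_yyy*(15/8)^2) = 45/31


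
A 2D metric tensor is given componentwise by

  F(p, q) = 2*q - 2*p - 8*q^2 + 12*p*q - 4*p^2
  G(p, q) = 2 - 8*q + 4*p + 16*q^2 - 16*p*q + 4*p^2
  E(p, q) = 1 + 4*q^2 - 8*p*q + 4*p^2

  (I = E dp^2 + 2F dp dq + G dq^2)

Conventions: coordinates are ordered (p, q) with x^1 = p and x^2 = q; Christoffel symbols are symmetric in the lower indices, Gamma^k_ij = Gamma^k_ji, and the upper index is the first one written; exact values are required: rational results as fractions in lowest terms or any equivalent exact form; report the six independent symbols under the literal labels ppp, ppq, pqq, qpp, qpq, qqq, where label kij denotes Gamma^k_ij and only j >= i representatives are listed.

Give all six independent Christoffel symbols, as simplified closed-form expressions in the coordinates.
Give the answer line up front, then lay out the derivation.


Answer: Gamma_ppp = (2*p - 2*q)/(4*p^2 - 12*p*q + 2*p + 10*q^2 - 4*q + 1), Gamma_ppq = (-2*p + 2*q)/(4*p^2 - 12*p*q + 2*p + 10*q^2 - 4*q + 1), Gamma_pqq = (4*p - 4*q)/(4*p^2 - 12*p*q + 2*p + 10*q^2 - 4*q + 1), Gamma_qpp = (-2*p + 4*q - 1)/(4*p^2 - 12*p*q + 2*p + 10*q^2 - 4*q + 1), Gamma_qpq = (2*p - 4*q + 1)/(4*p^2 - 12*p*q + 2*p + 10*q^2 - 4*q + 1), Gamma_qqq = (-4*p + 8*q - 2)/(4*p^2 - 12*p*q + 2*p + 10*q^2 - 4*q + 1)

E = 1 + 4*q^2 - 8*p*q + 4*p^2; F = 2*q - 2*p - 8*q^2 + 12*p*q - 4*p^2; G = 2 - 8*q + 4*p + 16*q^2 - 16*p*q + 4*p^2
Gamma^k_ij = (1/2) g^{kl} (d_i g_jl + d_j g_il - d_l g_ij), with g^inv = (1/(EG-F^2)) [[G, -F], [-F, E]]
first partials: E_p = -8*q + 8*p, E_q = 8*q - 8*p, F_p = -2 + 12*q - 8*p, F_q = 2 - 16*q + 12*p, G_p = 4 - 16*q + 8*p, G_q = -8 + 32*q - 16*p
D = EG - F^2 = 2 - 8*q + 4*p + 20*q^2 - 24*p*q + 8*p^2
expanded: Gamma^p_pp = (G E_p - 2F F_p + F E_q)/(2D), Gamma^p_pq = (G E_q - F G_p)/(2D), Gamma^p_qq = (2G F_q - G G_p - F G_q)/(2D), Gamma^q_pp = (2E F_p - E E_q - F E_p)/(2D), Gamma^q_pq = (E G_p - F E_q)/(2D), Gamma^q_qq = (E G_q - 2F F_q + F G_p)/(2D); substitute and cancel common factors


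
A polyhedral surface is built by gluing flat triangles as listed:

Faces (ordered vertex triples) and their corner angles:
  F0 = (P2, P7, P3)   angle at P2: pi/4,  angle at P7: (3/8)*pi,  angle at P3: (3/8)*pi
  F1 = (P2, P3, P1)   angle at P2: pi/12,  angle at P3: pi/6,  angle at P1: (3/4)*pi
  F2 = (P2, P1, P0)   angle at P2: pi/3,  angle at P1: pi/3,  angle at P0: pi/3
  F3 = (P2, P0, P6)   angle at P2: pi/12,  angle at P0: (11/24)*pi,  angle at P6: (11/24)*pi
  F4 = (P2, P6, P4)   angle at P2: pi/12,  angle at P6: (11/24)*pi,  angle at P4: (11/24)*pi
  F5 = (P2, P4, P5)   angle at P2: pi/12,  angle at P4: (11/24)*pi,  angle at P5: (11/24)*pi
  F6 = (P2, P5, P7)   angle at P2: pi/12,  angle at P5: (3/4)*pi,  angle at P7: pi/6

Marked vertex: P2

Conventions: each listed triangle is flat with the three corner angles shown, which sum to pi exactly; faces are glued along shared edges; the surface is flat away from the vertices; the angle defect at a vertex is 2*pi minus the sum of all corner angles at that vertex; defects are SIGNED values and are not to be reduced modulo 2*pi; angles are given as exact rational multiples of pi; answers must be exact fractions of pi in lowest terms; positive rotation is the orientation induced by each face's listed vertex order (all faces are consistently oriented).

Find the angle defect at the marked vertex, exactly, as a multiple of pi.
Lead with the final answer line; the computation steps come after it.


Answer: defect(P2) = pi

Sum of corner angles at P2: pi
defect = 2*pi - pi


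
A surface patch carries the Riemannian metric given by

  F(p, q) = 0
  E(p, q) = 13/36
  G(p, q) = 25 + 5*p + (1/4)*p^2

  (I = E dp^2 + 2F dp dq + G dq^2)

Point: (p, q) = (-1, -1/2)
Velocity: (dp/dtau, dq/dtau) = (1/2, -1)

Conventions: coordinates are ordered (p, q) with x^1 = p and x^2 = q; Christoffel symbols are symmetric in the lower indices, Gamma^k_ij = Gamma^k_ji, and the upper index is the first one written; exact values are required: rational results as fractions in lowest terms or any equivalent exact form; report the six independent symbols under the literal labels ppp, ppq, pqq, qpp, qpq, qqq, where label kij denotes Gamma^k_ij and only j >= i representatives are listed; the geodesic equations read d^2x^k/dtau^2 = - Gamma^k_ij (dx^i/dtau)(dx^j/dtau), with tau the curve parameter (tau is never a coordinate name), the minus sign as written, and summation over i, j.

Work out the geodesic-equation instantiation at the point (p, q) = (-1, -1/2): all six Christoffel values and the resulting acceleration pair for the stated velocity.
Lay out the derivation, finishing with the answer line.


E = 13/36, F = 0, G = 81/4 at the point
E_p = 0, E_q = 0, F_p = 0, F_q = 0, G_p = 9/2, G_q = 0
EG - F^2 = 117/16;  g^inv = (16/117) * [[81/4, 0], [0, 13/36]]
first-kind symbols [ij,l] = (1/2)(d_i g_jl + d_j g_il - d_l g_ij): [pp,p] = E_p/2 = 0, [pp,q] = F_p - E_q/2 = 0, [pq,p] = E_q/2 = 0, [pq,q] = G_p/2 = 9/4, [qq,p] = F_q - G_p/2 = -9/4, [qq,q] = G_q/2 = 0
Gamma^p_ij = (G*[ij,p] - F*[ij,q])/(EG - F^2), Gamma^q_ij = (E*[ij,q] - F*[ij,p])/(EG - F^2)
Gamma_ppp = 0, Gamma_ppq = 0, Gamma_pqq = -81/13, Gamma_qpp = 0, Gamma_qpq = 1/9, Gamma_qqq = 0
d^2p/dtau^2 = -(Gamma_ppp*(1/2)^2 + 2*Gamma_ppq*(1/2)*(-1) + Gamma_pqq*(-1)^2) = 81/13
d^2q/dtau^2 = -(Gamma_qpp*(1/2)^2 + 2*Gamma_qpq*(1/2)*(-1) + Gamma_qqq*(-1)^2) = 1/9

Answer: Gamma_ppp = 0, Gamma_ppq = 0, Gamma_pqq = -81/13, Gamma_qpp = 0, Gamma_qpq = 1/9, Gamma_qqq = 0; accelerations (d^2p/dtau^2, d^2q/dtau^2) = (81/13, 1/9)


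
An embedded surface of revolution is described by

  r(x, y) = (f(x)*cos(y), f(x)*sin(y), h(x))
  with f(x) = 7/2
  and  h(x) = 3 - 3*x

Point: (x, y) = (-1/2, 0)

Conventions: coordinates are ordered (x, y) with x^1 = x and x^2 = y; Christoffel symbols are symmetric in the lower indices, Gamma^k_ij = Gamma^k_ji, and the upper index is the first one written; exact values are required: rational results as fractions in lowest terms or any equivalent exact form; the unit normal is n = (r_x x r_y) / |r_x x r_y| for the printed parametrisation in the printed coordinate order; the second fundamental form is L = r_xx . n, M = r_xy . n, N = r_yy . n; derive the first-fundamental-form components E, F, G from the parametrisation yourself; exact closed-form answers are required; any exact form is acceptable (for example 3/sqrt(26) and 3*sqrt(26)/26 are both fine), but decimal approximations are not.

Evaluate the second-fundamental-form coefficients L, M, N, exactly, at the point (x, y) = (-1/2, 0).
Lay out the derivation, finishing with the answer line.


f = 7/2, f' = 0, f'' = 0, h' = -3, h'' = 0
E = 9, F = 0, G = 49/4; answer radicand W^2 = 9
unnormalised second-form numerators: l = 0, m = 0, n = -21/2; L = l/sqrt(9), and similarly M = m/sqrt(W^2), N = n/sqrt(W^2)

Answer: L = 0, M = 0, N = -7/2


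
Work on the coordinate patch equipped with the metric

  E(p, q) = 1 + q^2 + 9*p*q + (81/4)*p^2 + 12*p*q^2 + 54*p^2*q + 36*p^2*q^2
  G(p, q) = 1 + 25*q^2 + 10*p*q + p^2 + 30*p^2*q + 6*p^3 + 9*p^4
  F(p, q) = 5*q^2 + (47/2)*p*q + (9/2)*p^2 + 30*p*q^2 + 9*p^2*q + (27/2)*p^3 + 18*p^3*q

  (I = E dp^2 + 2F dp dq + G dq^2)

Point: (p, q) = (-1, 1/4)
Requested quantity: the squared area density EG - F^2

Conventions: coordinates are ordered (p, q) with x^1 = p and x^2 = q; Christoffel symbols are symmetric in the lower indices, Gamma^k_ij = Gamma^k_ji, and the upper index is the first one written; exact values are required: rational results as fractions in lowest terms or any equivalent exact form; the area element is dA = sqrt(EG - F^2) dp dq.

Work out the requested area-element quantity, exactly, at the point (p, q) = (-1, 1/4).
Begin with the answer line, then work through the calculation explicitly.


Answer: EG - F^2 = 357/8

E = 545/16, F = -299/16, G = 185/16; EG - F^2 = 357/8


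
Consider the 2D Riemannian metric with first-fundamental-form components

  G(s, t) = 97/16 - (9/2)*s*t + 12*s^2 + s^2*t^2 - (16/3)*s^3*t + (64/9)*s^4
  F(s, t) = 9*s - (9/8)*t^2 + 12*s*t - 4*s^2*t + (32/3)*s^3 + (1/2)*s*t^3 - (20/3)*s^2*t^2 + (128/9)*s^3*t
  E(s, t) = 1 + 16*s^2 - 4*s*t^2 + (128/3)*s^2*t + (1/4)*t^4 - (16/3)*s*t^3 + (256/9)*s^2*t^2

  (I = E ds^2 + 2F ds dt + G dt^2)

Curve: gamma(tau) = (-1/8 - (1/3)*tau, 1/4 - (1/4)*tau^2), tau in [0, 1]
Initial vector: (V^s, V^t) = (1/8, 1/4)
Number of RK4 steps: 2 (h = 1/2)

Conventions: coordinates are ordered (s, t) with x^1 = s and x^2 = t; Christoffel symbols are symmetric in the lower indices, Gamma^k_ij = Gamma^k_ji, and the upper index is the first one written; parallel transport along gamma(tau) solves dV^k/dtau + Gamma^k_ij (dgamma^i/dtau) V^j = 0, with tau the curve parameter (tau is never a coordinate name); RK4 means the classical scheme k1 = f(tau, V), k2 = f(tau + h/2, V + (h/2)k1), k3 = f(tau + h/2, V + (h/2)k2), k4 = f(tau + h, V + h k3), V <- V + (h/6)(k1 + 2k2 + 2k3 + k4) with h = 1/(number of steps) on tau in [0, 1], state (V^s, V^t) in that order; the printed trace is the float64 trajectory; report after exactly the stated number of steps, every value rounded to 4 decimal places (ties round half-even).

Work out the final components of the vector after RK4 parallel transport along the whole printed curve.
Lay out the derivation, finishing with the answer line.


gamma'(tau) = (-1/3, -(1/2)*tau); f(tau, V)^k = -Gamma^k_ij(gamma(tau)) gamma'^i(tau) V^j; h = 1/2; intermediate values shown to 6 dp
curve data and Christoffel symbols at the stage parameters:
  tau = 0.000000: gamma = (-0.125000, 0.250000), gamma' = (-0.333333, 0.000000); Gamma_sss = -0.540783, Gamma_sst = 0.092947, Gamma_stt = -0.012675, Gamma_tss = 1.799918, Gamma_tst = -0.309361, Gamma_ttt = 0.042186
  tau = 0.250000: gamma = (-0.208333, 0.234375), gamma' = (-0.333333, -0.125000); Gamma_sss = -0.727858, Gamma_sst = 0.186538, Gamma_stt = -0.028883, Gamma_tss = 1.567462, Gamma_tst = -0.401714, Gamma_ttt = 0.062201
  tau = 0.500000: gamma = (-0.291667, 0.187500), gamma' = (-0.333333, -0.250000); Gamma_sss = -0.769746, Gamma_sst = 0.268342, Gamma_stt = -0.044902, Gamma_tss = 1.320297, Gamma_tst = -0.460270, Gamma_ttt = 0.077017
  tau = 0.750000: gamma = (-0.375000, 0.109375), gamma' = (-0.333333, -0.375000); Gamma_sss = -0.713299, Gamma_sst = 0.328280, Gamma_stt = -0.058361, Gamma_tss = 1.102587, Gamma_tst = -0.507440, Gamma_ttt = 0.090212
  tau = 1.000000: gamma = (-0.458333, 0.000000), gamma' = (-0.333333, -0.500000); Gamma_sss = -0.598236, Gamma_sst = 0.365589, Gamma_stt = -0.068548, Gamma_tss = 0.916994, Gamma_tst = -0.560385, Gamma_ttt = 0.105072
step 0: V^s = 0.1250, V^t = 0.2500
step 1: k1 = (-0.014787, 0.049217), k2 = (-0.011239, 0.024204), k3 = (-0.011800, 0.025412), k4 = (-0.002020, 0.003464); V <- V + (h/6)(k1 + 2k2 + 2k3 + k4): V^s = 0.1198, V^t = 0.2627
step 2: k1 = (-0.002148, 0.003685), k2 = (0.009404, -0.014536), k3 = (0.008674, -0.013408), k4 = (0.020357, -0.031203); V <- V + (h/6)(k1 + 2k2 + 2k3 + k4): V^s = 0.1243, V^t = 0.2557

Answer: V^s = 0.1243, V^t = 0.2557


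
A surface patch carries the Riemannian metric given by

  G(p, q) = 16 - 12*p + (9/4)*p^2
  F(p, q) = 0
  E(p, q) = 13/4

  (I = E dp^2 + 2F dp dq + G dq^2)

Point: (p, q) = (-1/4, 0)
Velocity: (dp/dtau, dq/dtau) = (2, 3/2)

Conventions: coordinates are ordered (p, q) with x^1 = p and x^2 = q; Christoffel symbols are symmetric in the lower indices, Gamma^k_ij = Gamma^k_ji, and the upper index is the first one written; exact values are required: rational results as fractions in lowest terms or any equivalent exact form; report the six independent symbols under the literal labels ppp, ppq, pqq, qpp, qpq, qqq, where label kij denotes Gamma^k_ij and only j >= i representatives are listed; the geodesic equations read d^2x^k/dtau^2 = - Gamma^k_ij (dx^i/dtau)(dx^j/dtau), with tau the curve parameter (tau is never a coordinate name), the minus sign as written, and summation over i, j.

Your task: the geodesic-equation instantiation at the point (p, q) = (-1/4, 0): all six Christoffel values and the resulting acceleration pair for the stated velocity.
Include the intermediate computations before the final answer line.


E = 13/4, F = 0, G = 1225/64 at the point
E_p = 0, E_q = 0, F_p = 0, F_q = 0, G_p = -105/8, G_q = 0
EG - F^2 = 15925/256;  g^inv = (256/15925) * [[1225/64, 0], [0, 13/4]]
first-kind symbols [ij,l] = (1/2)(d_i g_jl + d_j g_il - d_l g_ij): [pp,p] = E_p/2 = 0, [pp,q] = F_p - E_q/2 = 0, [pq,p] = E_q/2 = 0, [pq,q] = G_p/2 = -105/16, [qq,p] = F_q - G_p/2 = 105/16, [qq,q] = G_q/2 = 0
Gamma^p_ij = (G*[ij,p] - F*[ij,q])/(EG - F^2), Gamma^q_ij = (E*[ij,q] - F*[ij,p])/(EG - F^2)
Gamma_ppp = 0, Gamma_ppq = 0, Gamma_pqq = 105/52, Gamma_qpp = 0, Gamma_qpq = -12/35, Gamma_qqq = 0
d^2p/dtau^2 = -(Gamma_ppp*(2)^2 + 2*Gamma_ppq*(2)*(3/2) + Gamma_pqq*(3/2)^2) = -945/208
d^2q/dtau^2 = -(Gamma_qpp*(2)^2 + 2*Gamma_qpq*(2)*(3/2) + Gamma_qqq*(3/2)^2) = 72/35

Answer: Gamma_ppp = 0, Gamma_ppq = 0, Gamma_pqq = 105/52, Gamma_qpp = 0, Gamma_qpq = -12/35, Gamma_qqq = 0; accelerations (d^2p/dtau^2, d^2q/dtau^2) = (-945/208, 72/35)


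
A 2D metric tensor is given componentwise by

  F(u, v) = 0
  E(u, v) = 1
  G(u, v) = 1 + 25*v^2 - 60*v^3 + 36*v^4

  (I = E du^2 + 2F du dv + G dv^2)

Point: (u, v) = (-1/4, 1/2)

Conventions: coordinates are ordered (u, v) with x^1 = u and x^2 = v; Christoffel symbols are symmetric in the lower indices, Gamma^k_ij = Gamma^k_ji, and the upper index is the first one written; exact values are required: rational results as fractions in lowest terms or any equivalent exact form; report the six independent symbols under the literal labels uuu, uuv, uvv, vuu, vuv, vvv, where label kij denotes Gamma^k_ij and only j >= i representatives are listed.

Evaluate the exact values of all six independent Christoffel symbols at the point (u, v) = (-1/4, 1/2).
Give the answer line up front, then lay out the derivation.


Answer: Gamma_uuu = 0, Gamma_uuv = 0, Gamma_uvv = 0, Gamma_vuu = 0, Gamma_vuv = 0, Gamma_vvv = -1/2

E = 1, F = 0, G = 2 at the point
E_u = 0, E_v = 0, F_u = 0, F_v = 0, G_u = 0, G_v = -2
EG - F^2 = 2;  g^inv = (1/2) * [[2, 0], [0, 1]]
first-kind symbols [ij,l] = (1/2)(d_i g_jl + d_j g_il - d_l g_ij): [uu,u] = E_u/2 = 0, [uu,v] = F_u - E_v/2 = 0, [uv,u] = E_v/2 = 0, [uv,v] = G_u/2 = 0, [vv,u] = F_v - G_u/2 = 0, [vv,v] = G_v/2 = -1
Gamma^u_ij = (G*[ij,u] - F*[ij,v])/(EG - F^2), Gamma^v_ij = (E*[ij,v] - F*[ij,u])/(EG - F^2)


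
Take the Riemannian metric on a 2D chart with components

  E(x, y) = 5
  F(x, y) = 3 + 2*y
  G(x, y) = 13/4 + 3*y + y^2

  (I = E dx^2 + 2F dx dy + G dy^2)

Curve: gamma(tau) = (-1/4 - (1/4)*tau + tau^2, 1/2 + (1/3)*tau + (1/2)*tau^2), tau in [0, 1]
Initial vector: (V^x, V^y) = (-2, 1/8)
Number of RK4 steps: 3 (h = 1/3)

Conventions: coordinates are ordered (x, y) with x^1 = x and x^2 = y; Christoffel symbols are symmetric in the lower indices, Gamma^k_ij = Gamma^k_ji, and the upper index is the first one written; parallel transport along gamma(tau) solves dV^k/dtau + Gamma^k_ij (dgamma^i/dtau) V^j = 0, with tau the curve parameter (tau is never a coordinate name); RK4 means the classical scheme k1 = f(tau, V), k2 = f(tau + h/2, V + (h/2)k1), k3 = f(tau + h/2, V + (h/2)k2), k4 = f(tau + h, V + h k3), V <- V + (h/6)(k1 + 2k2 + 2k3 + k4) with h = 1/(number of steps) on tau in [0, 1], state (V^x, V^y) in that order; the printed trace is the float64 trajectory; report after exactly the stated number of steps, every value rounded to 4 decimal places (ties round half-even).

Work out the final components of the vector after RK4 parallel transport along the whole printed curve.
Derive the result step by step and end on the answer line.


gamma'(tau) = (-1/4 + 2*tau, 1/3 + tau); f(tau, V)^k = -Gamma^k_ij(gamma(tau)) gamma'^i(tau) V^j; h = 1/3; intermediate values shown to 6 dp
curve data and Christoffel symbols at the stage parameters:
  tau = 0.000000: gamma = (-0.250000, 0.500000), gamma' = (-0.250000, 0.333333); Gamma_xxx = 0.000000, Gamma_xxy = 0.000000, Gamma_xyy = 0.222222, Gamma_yxx = 0.000000, Gamma_yxy = 0.000000, Gamma_yyy = 0.222222
  tau = 0.166667: gamma = (-0.263889, 0.569444), gamma' = (0.083333, 0.500000); Gamma_xxx = 0.000000, Gamma_xxy = 0.000000, Gamma_xyy = 0.215457, Gamma_yxx = 0.000000, Gamma_yxy = 0.000000, Gamma_yyy = 0.222938
  tau = 0.333333: gamma = (-0.222222, 0.666667), gamma' = (0.416667, 0.666667); Gamma_xxx = 0.000000, Gamma_xxy = 0.000000, Gamma_xyy = 0.206304, Gamma_yxx = 0.000000, Gamma_yxy = 0.000000, Gamma_yyy = 0.223496
  tau = 0.500000: gamma = (-0.125000, 0.791667), gamma' = (0.750000, 0.833333); Gamma_xxx = 0.000000, Gamma_xxy = 0.000000, Gamma_xyy = 0.195089, Gamma_yxx = 0.000000, Gamma_yxy = 0.000000, Gamma_yyy = 0.223539
  tau = 0.666667: gamma = (0.027778, 0.944444), gamma' = (1.083333, 1.000000); Gamma_xxx = 0.000000, Gamma_xxy = 0.000000, Gamma_xyy = 0.182227, Gamma_yxx = 0.000000, Gamma_yxy = 0.000000, Gamma_yyy = 0.222722
  tau = 0.833333: gamma = (0.236111, 1.125000), gamma' = (1.416667, 1.166667); Gamma_xxx = 0.000000, Gamma_xxy = 0.000000, Gamma_xyy = 0.168200, Gamma_yxx = 0.000000, Gamma_yxy = 0.000000, Gamma_yyy = 0.220762
  tau = 1.000000: gamma = (0.500000, 1.333333), gamma' = (1.750000, 1.333333); Gamma_xxx = 0.000000, Gamma_xxy = 0.000000, Gamma_xyy = 0.153518, Gamma_yxx = 0.000000, Gamma_yxy = 0.000000, Gamma_yyy = 0.217484
step 0: V^x = -2.0000, V^y = 0.1250
step 1: k1 = (-0.009259, -0.009259), k2 = (-0.013300, -0.013762), k3 = (-0.013219, -0.013678), k4 = (-0.016565, -0.017945); V <- V + (h/6)(k1 + 2k2 + 2k3 + k4): V^x = -2.0044, V^y = 0.1204
step 2: k1 = (-0.016565, -0.017945), k2 = (-0.019094, -0.021879), k3 = (-0.018988, -0.021757), k4 = (-0.020626, -0.025209); V <- V + (h/6)(k1 + 2k2 + 2k3 + k4): V^x = -2.0107, V^y = 0.1132
step 3: k1 = (-0.020627, -0.025211), k2 = (-0.021388, -0.028072), k3 = (-0.021294, -0.027949), k4 = (-0.021263, -0.030122); V <- V + (h/6)(k1 + 2k2 + 2k3 + k4): V^x = -2.0177, V^y = 0.1039

Answer: V^x = -2.0177, V^y = 0.1039


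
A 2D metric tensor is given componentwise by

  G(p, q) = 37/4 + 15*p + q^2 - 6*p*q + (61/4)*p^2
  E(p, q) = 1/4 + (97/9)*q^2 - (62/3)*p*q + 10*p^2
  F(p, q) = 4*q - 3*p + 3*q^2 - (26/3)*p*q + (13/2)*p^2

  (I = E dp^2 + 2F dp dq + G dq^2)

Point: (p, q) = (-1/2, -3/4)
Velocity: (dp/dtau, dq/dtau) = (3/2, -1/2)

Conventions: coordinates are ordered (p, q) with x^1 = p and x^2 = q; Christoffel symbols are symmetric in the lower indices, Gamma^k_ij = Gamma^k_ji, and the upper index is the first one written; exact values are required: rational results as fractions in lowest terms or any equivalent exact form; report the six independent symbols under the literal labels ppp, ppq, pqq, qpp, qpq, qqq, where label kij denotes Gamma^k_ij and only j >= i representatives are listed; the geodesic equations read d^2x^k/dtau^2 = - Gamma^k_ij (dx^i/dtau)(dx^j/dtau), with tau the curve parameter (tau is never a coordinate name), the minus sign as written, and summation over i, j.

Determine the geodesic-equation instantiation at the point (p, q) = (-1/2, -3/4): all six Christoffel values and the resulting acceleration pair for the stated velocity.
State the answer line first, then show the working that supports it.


Answer: Gamma_ppp = 1156/225, Gamma_ppq = -6334/1575, Gamma_pqq = 5912/1575, Gamma_qpp = 424/225, Gamma_qpq = -1486/1575, Gamma_qqq = 2498/1575; accelerations (d^2p/dtau^2, d^2q/dtau^2) = (-29186/1575, -19063/3150)

E = 17/16, F = -23/16, G = 31/8 at the point
E_p = 11/2, E_q = -35/6, F_p = -3, F_q = 23/6, G_p = 17/4, G_q = 3/2
EG - F^2 = 525/256;  g^inv = (256/525) * [[31/8, 23/16], [23/16, 17/16]]
first-kind symbols [ij,l] = (1/2)(d_i g_jl + d_j g_il - d_l g_ij): [pp,p] = E_p/2 = 11/4, [pp,q] = F_p - E_q/2 = -1/12, [pq,p] = E_q/2 = -35/12, [pq,q] = G_p/2 = 17/8, [qq,p] = F_q - G_p/2 = 41/24, [qq,q] = G_q/2 = 3/4
Gamma^p_ij = (G*[ij,p] - F*[ij,q])/(EG - F^2), Gamma^q_ij = (E*[ij,q] - F*[ij,p])/(EG - F^2)
Gamma_ppp = 1156/225, Gamma_ppq = -6334/1575, Gamma_pqq = 5912/1575, Gamma_qpp = 424/225, Gamma_qpq = -1486/1575, Gamma_qqq = 2498/1575
d^2p/dtau^2 = -(Gamma_ppp*(3/2)^2 + 2*Gamma_ppq*(3/2)*(-1/2) + Gamma_pqq*(-1/2)^2) = -29186/1575
d^2q/dtau^2 = -(Gamma_qpp*(3/2)^2 + 2*Gamma_qpq*(3/2)*(-1/2) + Gamma_qqq*(-1/2)^2) = -19063/3150


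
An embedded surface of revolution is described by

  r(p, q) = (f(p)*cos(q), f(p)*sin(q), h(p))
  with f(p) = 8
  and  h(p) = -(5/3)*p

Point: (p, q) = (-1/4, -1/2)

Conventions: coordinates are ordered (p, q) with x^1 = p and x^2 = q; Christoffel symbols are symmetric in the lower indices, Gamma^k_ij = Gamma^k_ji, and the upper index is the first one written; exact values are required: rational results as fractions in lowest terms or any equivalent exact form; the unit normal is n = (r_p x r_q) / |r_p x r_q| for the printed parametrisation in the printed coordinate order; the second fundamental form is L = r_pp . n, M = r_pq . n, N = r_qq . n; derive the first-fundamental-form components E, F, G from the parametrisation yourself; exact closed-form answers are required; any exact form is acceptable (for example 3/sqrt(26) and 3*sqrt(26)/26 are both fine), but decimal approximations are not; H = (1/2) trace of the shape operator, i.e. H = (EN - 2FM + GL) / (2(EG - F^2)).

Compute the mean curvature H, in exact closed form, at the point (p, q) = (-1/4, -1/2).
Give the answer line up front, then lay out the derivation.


Answer: H = -1/16

f = 8, f' = 0, f'' = 0, h' = -5/3, h'' = 0
E = 25/9, F = 0, G = 64; answer radicand W^2 = 25/9
unnormalised second-form numerators: l = 0, m = 0, n = -40/3; L = l/sqrt(25/9), and similarly M = m/sqrt(W^2), N = n/sqrt(W^2)
H = (E*n - 2*F*m + G*l) / (2*(EG - F^2)*sqrt(W^2)); E*n - 2*F*m + G*l = -1000/27, EG - F^2 = 1600/9, so H = (-5/48)/sqrt(25/9)


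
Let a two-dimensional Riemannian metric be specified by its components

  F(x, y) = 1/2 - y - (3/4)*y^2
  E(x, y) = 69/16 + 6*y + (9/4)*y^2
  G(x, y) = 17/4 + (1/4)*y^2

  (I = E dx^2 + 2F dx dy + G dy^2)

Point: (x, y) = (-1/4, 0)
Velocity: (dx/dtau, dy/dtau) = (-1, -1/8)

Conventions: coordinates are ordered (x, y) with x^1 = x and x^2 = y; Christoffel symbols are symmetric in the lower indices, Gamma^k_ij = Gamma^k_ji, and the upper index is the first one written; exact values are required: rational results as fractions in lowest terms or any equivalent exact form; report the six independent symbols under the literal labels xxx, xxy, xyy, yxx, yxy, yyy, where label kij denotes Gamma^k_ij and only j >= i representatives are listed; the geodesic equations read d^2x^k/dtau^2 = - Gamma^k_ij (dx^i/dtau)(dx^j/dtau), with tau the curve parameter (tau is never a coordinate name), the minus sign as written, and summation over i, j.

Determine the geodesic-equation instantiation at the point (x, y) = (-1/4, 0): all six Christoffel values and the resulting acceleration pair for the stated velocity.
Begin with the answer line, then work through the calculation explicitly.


Answer: Gamma_xxx = 96/1157, Gamma_xxy = 816/1157, Gamma_xyy = -272/1157, Gamma_yxx = -828/1157, Gamma_yxy = -96/1157, Gamma_yyy = 32/1157; accelerations (d^2x/dtau^2, d^2y/dtau^2) = (-91/356, 131/178)

E = 69/16, F = 1/2, G = 17/4 at the point
E_x = 0, E_y = 6, F_x = 0, F_y = -1, G_x = 0, G_y = 0
EG - F^2 = 1157/64;  g^inv = (64/1157) * [[17/4, -1/2], [-1/2, 69/16]]
first-kind symbols [ij,l] = (1/2)(d_i g_jl + d_j g_il - d_l g_ij): [xx,x] = E_x/2 = 0, [xx,y] = F_x - E_y/2 = -3, [xy,x] = E_y/2 = 3, [xy,y] = G_x/2 = 0, [yy,x] = F_y - G_x/2 = -1, [yy,y] = G_y/2 = 0
Gamma^x_ij = (G*[ij,x] - F*[ij,y])/(EG - F^2), Gamma^y_ij = (E*[ij,y] - F*[ij,x])/(EG - F^2)
Gamma_xxx = 96/1157, Gamma_xxy = 816/1157, Gamma_xyy = -272/1157, Gamma_yxx = -828/1157, Gamma_yxy = -96/1157, Gamma_yyy = 32/1157
d^2x/dtau^2 = -(Gamma_xxx*(-1)^2 + 2*Gamma_xxy*(-1)*(-1/8) + Gamma_xyy*(-1/8)^2) = -91/356
d^2y/dtau^2 = -(Gamma_yxx*(-1)^2 + 2*Gamma_yxy*(-1)*(-1/8) + Gamma_yyy*(-1/8)^2) = 131/178


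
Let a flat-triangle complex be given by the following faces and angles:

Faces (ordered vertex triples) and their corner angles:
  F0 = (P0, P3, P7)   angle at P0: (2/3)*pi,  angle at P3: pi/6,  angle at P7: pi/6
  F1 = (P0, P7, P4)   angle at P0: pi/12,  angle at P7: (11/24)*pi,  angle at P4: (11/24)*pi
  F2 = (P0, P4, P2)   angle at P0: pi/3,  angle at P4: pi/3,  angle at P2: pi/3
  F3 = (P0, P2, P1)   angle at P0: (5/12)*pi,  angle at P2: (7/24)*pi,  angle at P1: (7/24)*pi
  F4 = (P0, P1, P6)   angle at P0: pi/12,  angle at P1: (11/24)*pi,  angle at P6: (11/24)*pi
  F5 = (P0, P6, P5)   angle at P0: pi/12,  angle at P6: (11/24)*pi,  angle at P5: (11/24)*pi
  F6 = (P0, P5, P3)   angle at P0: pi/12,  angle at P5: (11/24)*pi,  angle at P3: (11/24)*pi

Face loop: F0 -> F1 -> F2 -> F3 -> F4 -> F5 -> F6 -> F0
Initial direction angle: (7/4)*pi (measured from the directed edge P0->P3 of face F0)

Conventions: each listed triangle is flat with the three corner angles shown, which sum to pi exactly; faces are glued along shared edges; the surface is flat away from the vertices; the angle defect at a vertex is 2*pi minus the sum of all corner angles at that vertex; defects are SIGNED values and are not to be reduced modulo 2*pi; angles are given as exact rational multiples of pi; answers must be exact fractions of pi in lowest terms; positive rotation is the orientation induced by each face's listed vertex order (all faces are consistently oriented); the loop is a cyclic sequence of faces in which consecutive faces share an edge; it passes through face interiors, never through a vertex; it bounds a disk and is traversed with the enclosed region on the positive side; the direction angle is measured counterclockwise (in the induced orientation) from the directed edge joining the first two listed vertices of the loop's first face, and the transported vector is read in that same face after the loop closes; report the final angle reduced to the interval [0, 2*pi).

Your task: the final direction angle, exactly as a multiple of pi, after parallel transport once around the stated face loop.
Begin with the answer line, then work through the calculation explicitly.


Answer: final direction angle = 0

enclosed vertex P0: corner angles sum to (7/4)*pi, defect = 2*pi - (7/4)*pi = pi/4
the rotation equals the total enclosed defect, so the final angle is initial + defects (mod 2*pi)
final angle = (7/4)*pi + pi/4 = 0 (mod 2*pi)


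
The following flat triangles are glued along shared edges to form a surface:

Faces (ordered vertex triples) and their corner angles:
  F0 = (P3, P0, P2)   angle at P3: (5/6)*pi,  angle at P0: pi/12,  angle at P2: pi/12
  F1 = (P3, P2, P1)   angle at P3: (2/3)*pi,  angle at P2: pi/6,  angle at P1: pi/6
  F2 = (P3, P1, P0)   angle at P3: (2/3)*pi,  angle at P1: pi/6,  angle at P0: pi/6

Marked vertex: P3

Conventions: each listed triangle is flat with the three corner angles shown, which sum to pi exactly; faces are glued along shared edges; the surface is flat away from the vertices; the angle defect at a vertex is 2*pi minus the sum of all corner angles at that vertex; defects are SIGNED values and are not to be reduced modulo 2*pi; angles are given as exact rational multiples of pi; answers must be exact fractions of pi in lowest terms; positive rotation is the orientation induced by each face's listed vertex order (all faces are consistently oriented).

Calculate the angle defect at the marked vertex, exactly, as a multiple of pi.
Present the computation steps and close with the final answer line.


Sum of corner angles at P3: (13/6)*pi
defect = 2*pi - (13/6)*pi

Answer: defect(P3) = -pi/6


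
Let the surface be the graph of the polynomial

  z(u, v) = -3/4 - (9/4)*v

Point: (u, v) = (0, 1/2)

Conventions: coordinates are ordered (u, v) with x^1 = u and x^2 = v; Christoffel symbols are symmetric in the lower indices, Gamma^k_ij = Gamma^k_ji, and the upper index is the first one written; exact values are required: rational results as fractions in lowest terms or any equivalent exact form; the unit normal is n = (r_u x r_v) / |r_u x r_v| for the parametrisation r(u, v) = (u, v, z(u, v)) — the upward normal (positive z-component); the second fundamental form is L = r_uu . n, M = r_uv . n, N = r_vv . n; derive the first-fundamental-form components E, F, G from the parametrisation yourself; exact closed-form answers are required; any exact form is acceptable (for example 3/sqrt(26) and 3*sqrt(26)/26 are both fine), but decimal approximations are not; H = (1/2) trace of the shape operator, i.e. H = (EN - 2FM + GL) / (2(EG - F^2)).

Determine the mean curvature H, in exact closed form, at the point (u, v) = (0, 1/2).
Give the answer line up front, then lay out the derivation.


Answer: H = 0

z_u = 0, z_v = -9/4, z_uu = 0, z_uv = 0, z_vv = 0
E = 1, F = 0, G = 97/16; answer radicand W^2 = 97/16
unnormalised second-form numerators: l = 0, m = 0, n = 0; L = l/sqrt(97/16), and similarly M = m/sqrt(W^2), N = n/sqrt(W^2)
H = (E*n - 2*F*m + G*l) / (2*(EG - F^2)*sqrt(W^2)); E*n - 2*F*m + G*l = 0, EG - F^2 = 97/16, so H = (0)/sqrt(97/16)


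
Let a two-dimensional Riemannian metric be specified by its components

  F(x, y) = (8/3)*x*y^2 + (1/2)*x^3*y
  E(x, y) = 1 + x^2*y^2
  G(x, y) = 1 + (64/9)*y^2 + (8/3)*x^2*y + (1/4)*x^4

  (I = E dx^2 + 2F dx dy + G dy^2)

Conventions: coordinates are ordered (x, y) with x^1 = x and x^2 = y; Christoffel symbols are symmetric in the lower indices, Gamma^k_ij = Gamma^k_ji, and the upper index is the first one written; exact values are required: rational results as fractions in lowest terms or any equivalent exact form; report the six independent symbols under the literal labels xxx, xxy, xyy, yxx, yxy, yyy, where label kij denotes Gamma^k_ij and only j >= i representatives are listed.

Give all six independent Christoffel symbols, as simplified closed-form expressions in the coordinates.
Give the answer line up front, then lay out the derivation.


Answer: Gamma_xxx = 36*x*y^2/(9*x^4 + 36*x^2*y^2 + 96*x^2*y + 256*y^2 + 36), Gamma_xxy = 36*x^2*y/(9*x^4 + 36*x^2*y^2 + 96*x^2*y + 256*y^2 + 36), Gamma_xyy = 96*x*y/(9*x^4 + 36*x^2*y^2 + 96*x^2*y + 256*y^2 + 36), Gamma_yxx = (18*x^2*y + 96*y^2)/(9*x^4 + 36*x^2*y^2 + 96*x^2*y + 256*y^2 + 36), Gamma_yxy = (18*x^3 + 96*x*y)/(9*x^4 + 36*x^2*y^2 + 96*x^2*y + 256*y^2 + 36), Gamma_yyy = (48*x^2 + 256*y)/(9*x^4 + 36*x^2*y^2 + 96*x^2*y + 256*y^2 + 36)

E = 1 + x^2*y^2; F = (8/3)*x*y^2 + (1/2)*x^3*y; G = 1 + (64/9)*y^2 + (8/3)*x^2*y + (1/4)*x^4
Gamma^k_ij = (1/2) g^{kl} (d_i g_jl + d_j g_il - d_l g_ij), with g^inv = (1/(EG-F^2)) [[G, -F], [-F, E]]
first partials: E_x = 2*x*y^2, E_y = 2*x^2*y, F_x = (8/3)*y^2 + (3/2)*x^2*y, F_y = (16/3)*x*y + (1/2)*x^3, G_x = (16/3)*x*y + x^3, G_y = (128/9)*y + (8/3)*x^2
D = EG - F^2 = 1 + (64/9)*y^2 + (8/3)*x^2*y + x^2*y^2 + (1/4)*x^4
expanded: Gamma^x_xx = (G E_x - 2F F_x + F E_y)/(2D), Gamma^x_xy = (G E_y - F G_x)/(2D), Gamma^x_yy = (2G F_y - G G_x - F G_y)/(2D), Gamma^y_xx = (2E F_x - E E_y - F E_x)/(2D), Gamma^y_xy = (E G_x - F E_y)/(2D), Gamma^y_yy = (E G_y - 2F F_y + F G_x)/(2D); substitute and cancel common factors


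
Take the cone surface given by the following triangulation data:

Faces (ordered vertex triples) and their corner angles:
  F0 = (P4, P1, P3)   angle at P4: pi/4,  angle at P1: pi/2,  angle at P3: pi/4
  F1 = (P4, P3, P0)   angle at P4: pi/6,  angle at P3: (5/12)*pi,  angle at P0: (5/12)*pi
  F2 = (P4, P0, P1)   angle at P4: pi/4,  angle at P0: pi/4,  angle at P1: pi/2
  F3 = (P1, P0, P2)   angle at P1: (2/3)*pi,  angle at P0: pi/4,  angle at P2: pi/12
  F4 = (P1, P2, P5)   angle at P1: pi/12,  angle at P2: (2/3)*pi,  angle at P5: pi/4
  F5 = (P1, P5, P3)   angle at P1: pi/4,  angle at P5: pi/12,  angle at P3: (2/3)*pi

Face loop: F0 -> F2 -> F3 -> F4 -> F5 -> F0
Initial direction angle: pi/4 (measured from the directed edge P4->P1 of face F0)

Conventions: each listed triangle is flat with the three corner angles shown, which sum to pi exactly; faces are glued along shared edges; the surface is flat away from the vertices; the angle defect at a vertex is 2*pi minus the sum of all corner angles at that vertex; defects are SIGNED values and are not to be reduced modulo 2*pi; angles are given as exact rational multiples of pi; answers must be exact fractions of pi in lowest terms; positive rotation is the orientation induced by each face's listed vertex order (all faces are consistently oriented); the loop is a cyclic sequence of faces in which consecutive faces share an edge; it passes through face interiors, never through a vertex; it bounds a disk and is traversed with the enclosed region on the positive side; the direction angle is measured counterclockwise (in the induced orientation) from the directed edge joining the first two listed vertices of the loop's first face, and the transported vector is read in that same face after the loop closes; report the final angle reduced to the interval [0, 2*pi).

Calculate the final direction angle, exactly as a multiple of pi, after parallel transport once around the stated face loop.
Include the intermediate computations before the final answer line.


enclosed vertex P1: corner angles sum to 2*pi, defect = 2*pi - 2*pi = 0
transport around the loop rotates by the sum of enclosed defects; add to the initial angle mod 2*pi
final angle = pi/4 + 0 = pi/4 (mod 2*pi)

Answer: final direction angle = pi/4
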